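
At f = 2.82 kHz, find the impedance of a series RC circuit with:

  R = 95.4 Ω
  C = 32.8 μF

Step 1 — Angular frequency: ω = 2π·f = 2π·2820 = 1.772e+04 rad/s.
Step 2 — Component impedances:
  R: Z = R = 95.4 Ω
  C: Z = 1/(jωC) = -j/(ω·C) = 0 - j1.721 Ω
Step 3 — Series combination: Z_total = R + C = 95.4 - j1.721 Ω = 95.42∠-1.0° Ω.

Z = 95.4 - j1.721 Ω = 95.42∠-1.0° Ω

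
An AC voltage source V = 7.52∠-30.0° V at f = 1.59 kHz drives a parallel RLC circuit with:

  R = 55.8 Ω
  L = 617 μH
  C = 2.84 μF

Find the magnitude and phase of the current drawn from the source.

Step 1 — Angular frequency: ω = 2π·f = 2π·1590 = 9990 rad/s.
Step 2 — Component impedances:
  R: Z = R = 55.8 Ω
  L: Z = jωL = j·9990·0.000617 = 0 + j6.164 Ω
  C: Z = 1/(jωC) = -j/(ω·C) = 0 - j35.25 Ω
Step 3 — Parallel combination: 1/Z_total = 1/R + 1/L + 1/C; Z_total = 0.9825 + j7.339 Ω = 7.404∠82.4° Ω.
Step 4 — Source phasor: V = 7.52∠-30.0° V = 6.513 - j3.76 V.
Step 5 — Ohm's law: I = V / Z_total = (6.513 - j3.76) / (0.9825 + j7.339) = -0.3866 - j0.9391 A.
Step 6 — Convert to polar: |I| = 1.016 A, ∠I = -112.4°.

I = 1.016∠-112.4° A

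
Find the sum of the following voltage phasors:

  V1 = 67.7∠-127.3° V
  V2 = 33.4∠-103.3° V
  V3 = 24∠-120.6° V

Step 1 — Convert each phasor to rectangular form:
  V1 = 67.7·(cos(-127.3°) + j·sin(-127.3°)) = -41.03 - j53.85 V
  V2 = 33.4·(cos(-103.3°) + j·sin(-103.3°)) = -7.684 - j32.5 V
  V3 = 24·(cos(-120.6°) + j·sin(-120.6°)) = -12.22 - j20.66 V
Step 2 — Sum components: V_total = -60.93 - j107 V.
Step 3 — Convert to polar: |V_total| = 123.1 V, ∠V_total = -119.7°.

V_total = 123.1∠-119.7° V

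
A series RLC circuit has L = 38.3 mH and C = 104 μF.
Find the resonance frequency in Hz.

Step 1 — Resonance condition Im(Z)=0 gives ω₀ = 1/√(LC).
Step 2 — ω₀ = 1/√(0.0383·0.000104) = 501.1 rad/s.
Step 3 — f₀ = ω₀/(2π) = 79.75 Hz.

f₀ = 79.75 Hz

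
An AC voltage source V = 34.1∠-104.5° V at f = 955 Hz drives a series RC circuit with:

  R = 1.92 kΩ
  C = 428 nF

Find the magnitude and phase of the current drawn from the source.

Step 1 — Angular frequency: ω = 2π·f = 2π·955 = 6000 rad/s.
Step 2 — Component impedances:
  R: Z = R = 1920 Ω
  C: Z = 1/(jωC) = -j/(ω·C) = 0 - j389.4 Ω
Step 3 — Series combination: Z_total = R + C = 1920 - j389.4 Ω = 1959∠-11.5° Ω.
Step 4 — Source phasor: V = 34.1∠-104.5° V = -8.538 - j33.01 V.
Step 5 — Ohm's law: I = V / Z_total = (-8.538 - j33.01) / (1920 - j389.4) = -0.0009218 - j0.01738 A.
Step 6 — Convert to polar: |I| = 0.01741 A, ∠I = -93.0°.

I = 0.01741∠-93.0° A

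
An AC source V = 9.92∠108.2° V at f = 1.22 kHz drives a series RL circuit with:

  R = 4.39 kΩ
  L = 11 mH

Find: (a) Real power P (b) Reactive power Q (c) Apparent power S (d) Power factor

Step 1 — Angular frequency: ω = 2π·f = 2π·1220 = 7665 rad/s.
Step 2 — Component impedances:
  R: Z = R = 4390 Ω
  L: Z = jωL = j·7665·0.011 = 0 + j84.32 Ω
Step 3 — Series combination: Z_total = R + L = 4390 + j84.32 Ω = 4391∠1.1° Ω.
Step 4 — Source phasor: V = 9.92∠108.2° V = -3.098 + j9.424 V.
Step 5 — Current: I = V / Z = -0.0006643 + j0.002159 A = 0.002259∠107.1° A.
Step 6 — Complex power: S = V·I* = 0.02241 + j0.0004304 VA.
Step 7 — Real power: P = Re(S) = 0.02241 W.
Step 8 — Reactive power: Q = Im(S) = 0.0004304 VAR.
Step 9 — Apparent power: |S| = 0.02241 VA.
Step 10 — Power factor: PF = P/|S| = 0.9998 (lagging).

(a) P = 0.02241 W  (b) Q = 0.0004304 VAR  (c) S = 0.02241 VA  (d) PF = 0.9998 (lagging)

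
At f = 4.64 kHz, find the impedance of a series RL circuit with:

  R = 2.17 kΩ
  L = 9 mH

Step 1 — Angular frequency: ω = 2π·f = 2π·4640 = 2.915e+04 rad/s.
Step 2 — Component impedances:
  R: Z = R = 2170 Ω
  L: Z = jωL = j·2.915e+04·0.009 = 0 + j262.4 Ω
Step 3 — Series combination: Z_total = R + L = 2170 + j262.4 Ω = 2186∠6.9° Ω.

Z = 2170 + j262.4 Ω = 2186∠6.9° Ω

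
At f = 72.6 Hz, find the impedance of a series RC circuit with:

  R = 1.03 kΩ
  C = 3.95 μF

Step 1 — Angular frequency: ω = 2π·f = 2π·72.6 = 456.2 rad/s.
Step 2 — Component impedances:
  R: Z = R = 1030 Ω
  C: Z = 1/(jωC) = -j/(ω·C) = 0 - j555 Ω
Step 3 — Series combination: Z_total = R + C = 1030 - j555 Ω = 1170∠-28.3° Ω.

Z = 1030 - j555 Ω = 1170∠-28.3° Ω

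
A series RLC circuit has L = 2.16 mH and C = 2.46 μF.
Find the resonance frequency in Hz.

Step 1 — Resonance condition Im(Z)=0 gives ω₀ = 1/√(LC).
Step 2 — ω₀ = 1/√(0.00216·2.46e-06) = 1.372e+04 rad/s.
Step 3 — f₀ = ω₀/(2π) = 2183 Hz.

f₀ = 2183 Hz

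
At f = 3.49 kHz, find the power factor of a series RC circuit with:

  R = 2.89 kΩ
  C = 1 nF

Step 1 — Angular frequency: ω = 2π·f = 2π·3490 = 2.193e+04 rad/s.
Step 2 — Component impedances:
  R: Z = R = 2890 Ω
  C: Z = 1/(jωC) = -j/(ω·C) = 0 - j4.56e+04 Ω
Step 3 — Series combination: Z_total = R + C = 2890 - j4.56e+04 Ω = 4.569e+04∠-86.4° Ω.
Step 4 — Power factor: PF = cos(φ) = Re(Z)/|Z| = 2890/4.569e+04 = 0.06325.
Step 5 — Type: Im(Z) = -4.56e+04 ⇒ leading (phase φ = -86.4°).

PF = 0.06325 (leading, φ = -86.4°)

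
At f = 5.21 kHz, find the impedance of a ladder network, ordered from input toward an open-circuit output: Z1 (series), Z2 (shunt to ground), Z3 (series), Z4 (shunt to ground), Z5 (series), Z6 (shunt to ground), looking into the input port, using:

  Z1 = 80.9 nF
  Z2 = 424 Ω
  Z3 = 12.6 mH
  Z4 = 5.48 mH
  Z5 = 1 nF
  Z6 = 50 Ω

Step 1 — Angular frequency: ω = 2π·f = 2π·5210 = 3.274e+04 rad/s.
Step 2 — Component impedances:
  Z1: Z = 1/(jωC) = -j/(ω·C) = 0 - j377.6 Ω
  Z2: Z = R = 424 Ω
  Z3: Z = jωL = j·3.274e+04·0.0126 = 0 + j412.5 Ω
  Z4: Z = jωL = j·3.274e+04·0.00548 = 0 + j179.4 Ω
  Z5: Z = 1/(jωC) = -j/(ω·C) = 0 - j3.055e+04 Ω
  Z6: Z = R = 50 Ω
Step 3 — Ladder network (open output): work backward from the far end, alternating series and parallel combinations. Z_in = 280.5 - j177 Ω = 331.7∠-32.2° Ω.

Z = 280.5 - j177 Ω = 331.7∠-32.2° Ω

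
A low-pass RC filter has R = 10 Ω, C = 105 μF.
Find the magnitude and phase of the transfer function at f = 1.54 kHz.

Step 1 — Angular frequency: ω = 2π·1540 = 9676 rad/s.
Step 2 — Transfer function: H(jω) = 1/(1 + jωRC).
Step 3 — Denominator: 1 + jωRC = 1 + j·9676·10·0.000105 = 1 + j10.16.
Step 4 — H = 0.009595 - j0.09748.
Step 5 — Magnitude: |H| = 0.09795 (-20.2 dB); phase: φ = -84.4°.

|H| = 0.09795 (-20.2 dB), φ = -84.4°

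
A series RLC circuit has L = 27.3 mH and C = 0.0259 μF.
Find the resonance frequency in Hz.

Step 1 — Resonance condition Im(Z)=0 gives ω₀ = 1/√(LC).
Step 2 — ω₀ = 1/√(0.0273·2.59e-08) = 3.761e+04 rad/s.
Step 3 — f₀ = ω₀/(2π) = 5985 Hz.

f₀ = 5985 Hz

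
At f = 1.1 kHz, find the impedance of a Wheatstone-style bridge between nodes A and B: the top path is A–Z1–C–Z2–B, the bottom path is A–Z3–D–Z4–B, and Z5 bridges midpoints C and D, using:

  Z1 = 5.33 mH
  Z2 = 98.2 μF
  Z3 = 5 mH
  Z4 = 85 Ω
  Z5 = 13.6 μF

Step 1 — Angular frequency: ω = 2π·f = 2π·1100 = 6912 rad/s.
Step 2 — Component impedances:
  Z1: Z = jωL = j·6912·0.00533 = 0 + j36.84 Ω
  Z2: Z = 1/(jωC) = -j/(ω·C) = 0 - j1.473 Ω
  Z3: Z = jωL = j·6912·0.005 = 0 + j34.56 Ω
  Z4: Z = R = 85 Ω
  Z5: Z = 1/(jωC) = -j/(ω·C) = 0 - j10.64 Ω
Step 3 — Bridge requires nodal analysis (the Z5 bridge couples midpoints C and D, so the two paths cannot be reduced to a simple series/parallel combination). Setting node B to ground and injecting 1 A at node A, the 3-node admittance system at A, C, D solves to V_A = Z_AB = 0.7192 + j13.15 Ω = 13.17∠86.9° Ω.

Z = 0.7192 + j13.15 Ω = 13.17∠86.9° Ω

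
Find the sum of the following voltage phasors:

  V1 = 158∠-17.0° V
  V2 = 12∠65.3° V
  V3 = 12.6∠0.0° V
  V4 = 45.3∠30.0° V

Step 1 — Convert each phasor to rectangular form:
  V1 = 158·(cos(-17.0°) + j·sin(-17.0°)) = 151.1 - j46.19 V
  V2 = 12·(cos(65.3°) + j·sin(65.3°)) = 5.014 + j10.9 V
  V3 = 12.6·(cos(0.0°) + j·sin(0.0°)) = 12.6 V
  V4 = 45.3·(cos(30.0°) + j·sin(30.0°)) = 39.23 + j22.65 V
Step 2 — Sum components: V_total = 207.9 - j12.64 V.
Step 3 — Convert to polar: |V_total| = 208.3 V, ∠V_total = -3.5°.

V_total = 208.3∠-3.5° V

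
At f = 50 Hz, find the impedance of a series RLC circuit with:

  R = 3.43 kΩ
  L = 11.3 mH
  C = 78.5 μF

Step 1 — Angular frequency: ω = 2π·f = 2π·50 = 314.2 rad/s.
Step 2 — Component impedances:
  R: Z = R = 3430 Ω
  L: Z = jωL = j·314.2·0.0113 = 0 + j3.55 Ω
  C: Z = 1/(jωC) = -j/(ω·C) = 0 - j40.55 Ω
Step 3 — Series combination: Z_total = R + L + C = 3430 - j37 Ω = 3430∠-0.6° Ω.

Z = 3430 - j37 Ω = 3430∠-0.6° Ω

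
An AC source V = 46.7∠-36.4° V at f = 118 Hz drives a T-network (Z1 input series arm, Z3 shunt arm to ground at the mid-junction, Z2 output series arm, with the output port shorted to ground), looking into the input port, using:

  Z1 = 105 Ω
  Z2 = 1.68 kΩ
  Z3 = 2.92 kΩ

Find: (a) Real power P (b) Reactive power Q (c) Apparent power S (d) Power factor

Step 1 — Angular frequency: ω = 2π·f = 2π·118 = 741.4 rad/s.
Step 2 — Component impedances:
  Z1: Z = R = 105 Ω
  Z2: Z = R = 1680 Ω
  Z3: Z = R = 2920 Ω
Step 3 — With the output port shorted to ground, the output series arm Z2 runs from the junction to ground; the shunt arm Z3 also runs from the junction to ground. They appear in parallel: Z3 || Z2 = 1066 Ω.
Step 4 — Series with input arm Z1: Z_in = Z1 + (Z3 || Z2) = 1171 Ω = 1171∠0.0° Ω.
Step 5 — Source phasor: V = 46.7∠-36.4° V = 37.59 - j27.71 V.
Step 6 — Current: I = V / Z = 0.03209 - j0.02366 A = 0.03987∠-36.4° A.
Step 7 — Complex power: S = V·I* = 1.862 VA.
Step 8 — Real power: P = Re(S) = 1.862 W.
Step 9 — Reactive power: Q = Im(S) = 0 VAR.
Step 10 — Apparent power: |S| = 1.862 VA.
Step 11 — Power factor: PF = P/|S| = 1 (unity).

(a) P = 1.862 W  (b) Q = 0 VAR  (c) S = 1.862 VA  (d) PF = 1 (unity)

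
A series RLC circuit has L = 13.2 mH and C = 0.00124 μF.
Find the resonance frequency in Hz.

Step 1 — Resonance condition Im(Z)=0 gives ω₀ = 1/√(LC).
Step 2 — ω₀ = 1/√(0.0132·1.24e-09) = 2.472e+05 rad/s.
Step 3 — f₀ = ω₀/(2π) = 3.934e+04 Hz.

f₀ = 3.934e+04 Hz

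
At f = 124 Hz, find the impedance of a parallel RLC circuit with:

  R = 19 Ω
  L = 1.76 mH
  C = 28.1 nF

Step 1 — Angular frequency: ω = 2π·f = 2π·124 = 779.1 rad/s.
Step 2 — Component impedances:
  R: Z = R = 19 Ω
  L: Z = jωL = j·779.1·0.00176 = 0 + j1.371 Ω
  C: Z = 1/(jωC) = -j/(ω·C) = 0 - j4.568e+04 Ω
Step 3 — Parallel combination: 1/Z_total = 1/R + 1/L + 1/C; Z_total = 0.09846 + j1.364 Ω = 1.368∠85.9° Ω.

Z = 0.09846 + j1.364 Ω = 1.368∠85.9° Ω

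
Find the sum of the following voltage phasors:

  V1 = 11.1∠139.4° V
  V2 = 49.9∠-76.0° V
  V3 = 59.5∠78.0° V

Step 1 — Convert each phasor to rectangular form:
  V1 = 11.1·(cos(139.4°) + j·sin(139.4°)) = -8.428 + j7.224 V
  V2 = 49.9·(cos(-76.0°) + j·sin(-76.0°)) = 12.07 - j48.42 V
  V3 = 59.5·(cos(78.0°) + j·sin(78.0°)) = 12.37 + j58.2 V
Step 2 — Sum components: V_total = 16.01 + j17.01 V.
Step 3 — Convert to polar: |V_total| = 23.36 V, ∠V_total = 46.7°.

V_total = 23.36∠46.7° V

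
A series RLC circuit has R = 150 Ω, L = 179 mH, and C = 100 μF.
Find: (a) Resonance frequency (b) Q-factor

Step 1 — Resonance condition Im(Z)=0 gives ω₀ = 1/√(LC).
Step 2 — ω₀ = 1/√(0.179·0.0001) = 236.4 rad/s.
Step 3 — f₀ = ω₀/(2π) = 37.62 Hz.
Step 4 — Series Q: Q = ω₀L/R = 236.4·0.179/150 = 0.2821.

(a) f₀ = 37.62 Hz  (b) Q = 0.2821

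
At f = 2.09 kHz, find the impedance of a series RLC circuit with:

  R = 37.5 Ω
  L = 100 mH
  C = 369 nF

Step 1 — Angular frequency: ω = 2π·f = 2π·2090 = 1.313e+04 rad/s.
Step 2 — Component impedances:
  R: Z = R = 37.5 Ω
  L: Z = jωL = j·1.313e+04·0.1 = 0 + j1313 Ω
  C: Z = 1/(jωC) = -j/(ω·C) = 0 - j206.4 Ω
Step 3 — Series combination: Z_total = R + L + C = 37.5 + j1107 Ω = 1107∠88.1° Ω.

Z = 37.5 + j1107 Ω = 1107∠88.1° Ω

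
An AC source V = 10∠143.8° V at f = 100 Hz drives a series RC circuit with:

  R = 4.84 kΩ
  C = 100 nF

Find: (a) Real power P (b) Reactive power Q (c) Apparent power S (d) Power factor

Step 1 — Angular frequency: ω = 2π·f = 2π·100 = 628.3 rad/s.
Step 2 — Component impedances:
  R: Z = R = 4840 Ω
  C: Z = 1/(jωC) = -j/(ω·C) = 0 - j1.592e+04 Ω
Step 3 — Series combination: Z_total = R + C = 4840 - j1.592e+04 Ω = 1.664e+04∠-73.1° Ω.
Step 4 — Source phasor: V = 10∠143.8° V = -8.07 + j5.906 V.
Step 5 — Current: I = V / Z = -0.0004808 - j0.0003608 A = 0.0006011∠-143.1° A.
Step 6 — Complex power: S = V·I* = 0.001749 - j0.005751 VA.
Step 7 — Real power: P = Re(S) = 0.001749 W.
Step 8 — Reactive power: Q = Im(S) = -0.005751 VAR.
Step 9 — Apparent power: |S| = 0.006011 VA.
Step 10 — Power factor: PF = P/|S| = 0.291 (leading).

(a) P = 0.001749 W  (b) Q = -0.005751 VAR  (c) S = 0.006011 VA  (d) PF = 0.291 (leading)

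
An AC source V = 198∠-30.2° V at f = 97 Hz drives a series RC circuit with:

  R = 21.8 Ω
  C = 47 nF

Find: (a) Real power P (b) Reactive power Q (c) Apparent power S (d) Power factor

Step 1 — Angular frequency: ω = 2π·f = 2π·97 = 609.5 rad/s.
Step 2 — Component impedances:
  R: Z = R = 21.8 Ω
  C: Z = 1/(jωC) = -j/(ω·C) = 0 - j3.491e+04 Ω
Step 3 — Series combination: Z_total = R + C = 21.8 - j3.491e+04 Ω = 3.491e+04∠-90.0° Ω.
Step 4 — Source phasor: V = 198∠-30.2° V = 171.1 - j99.6 V.
Step 5 — Current: I = V / Z = 0.002856 + j0.0049 A = 0.005672∠59.8° A.
Step 6 — Complex power: S = V·I* = 0.0007013 - j1.123 VA.
Step 7 — Real power: P = Re(S) = 0.0007013 W.
Step 8 — Reactive power: Q = Im(S) = -1.123 VAR.
Step 9 — Apparent power: |S| = 1.123 VA.
Step 10 — Power factor: PF = P/|S| = 0.0006245 (leading).

(a) P = 0.0007013 W  (b) Q = -1.123 VAR  (c) S = 1.123 VA  (d) PF = 0.0006245 (leading)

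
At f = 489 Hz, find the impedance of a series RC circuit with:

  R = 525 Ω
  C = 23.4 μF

Step 1 — Angular frequency: ω = 2π·f = 2π·489 = 3072 rad/s.
Step 2 — Component impedances:
  R: Z = R = 525 Ω
  C: Z = 1/(jωC) = -j/(ω·C) = 0 - j13.91 Ω
Step 3 — Series combination: Z_total = R + C = 525 - j13.91 Ω = 525.2∠-1.5° Ω.

Z = 525 - j13.91 Ω = 525.2∠-1.5° Ω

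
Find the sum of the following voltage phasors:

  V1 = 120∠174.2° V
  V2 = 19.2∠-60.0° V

Step 1 — Convert each phasor to rectangular form:
  V1 = 120·(cos(174.2°) + j·sin(174.2°)) = -119.4 + j12.13 V
  V2 = 19.2·(cos(-60.0°) + j·sin(-60.0°)) = 9.6 - j16.63 V
Step 2 — Sum components: V_total = -109.8 - j4.501 V.
Step 3 — Convert to polar: |V_total| = 109.9 V, ∠V_total = -177.7°.

V_total = 109.9∠-177.7° V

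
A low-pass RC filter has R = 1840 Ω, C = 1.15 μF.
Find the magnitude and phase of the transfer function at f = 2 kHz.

Step 1 — Angular frequency: ω = 2π·2000 = 1.257e+04 rad/s.
Step 2 — Transfer function: H(jω) = 1/(1 + jωRC).
Step 3 — Denominator: 1 + jωRC = 1 + j·1.257e+04·1840·1.15e-06 = 1 + j26.59.
Step 4 — H = 0.001412 - j0.03755.
Step 5 — Magnitude: |H| = 0.03758 (-28.5 dB); phase: φ = -87.8°.

|H| = 0.03758 (-28.5 dB), φ = -87.8°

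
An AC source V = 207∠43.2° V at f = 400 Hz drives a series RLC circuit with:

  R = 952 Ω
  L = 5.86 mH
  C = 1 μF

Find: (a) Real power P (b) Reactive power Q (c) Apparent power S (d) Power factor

Step 1 — Angular frequency: ω = 2π·f = 2π·400 = 2513 rad/s.
Step 2 — Component impedances:
  R: Z = R = 952 Ω
  L: Z = jωL = j·2513·0.00586 = 0 + j14.73 Ω
  C: Z = 1/(jωC) = -j/(ω·C) = 0 - j397.9 Ω
Step 3 — Series combination: Z_total = R + L + C = 952 - j383.2 Ω = 1026∠-21.9° Ω.
Step 4 — Source phasor: V = 207∠43.2° V = 150.9 + j141.7 V.
Step 5 — Current: I = V / Z = 0.08485 + j0.183 A = 0.2017∠65.1° A.
Step 6 — Complex power: S = V·I* = 38.73 - j15.59 VA.
Step 7 — Real power: P = Re(S) = 38.73 W.
Step 8 — Reactive power: Q = Im(S) = -15.59 VAR.
Step 9 — Apparent power: |S| = 41.75 VA.
Step 10 — Power factor: PF = P/|S| = 0.9277 (leading).

(a) P = 38.73 W  (b) Q = -15.59 VAR  (c) S = 41.75 VA  (d) PF = 0.9277 (leading)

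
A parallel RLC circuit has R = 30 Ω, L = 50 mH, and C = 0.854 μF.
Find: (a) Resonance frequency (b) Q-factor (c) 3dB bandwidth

Step 1 — Resonance: ω₀ = 1/√(LC) = 1/√(0.05·8.54e-07) = 4839 rad/s.
Step 2 — f₀ = ω₀/(2π) = 770.2 Hz.
Step 3 — Parallel Q: Q = R/(ω₀L) = 30/(4839·0.05) = 0.124.
Step 4 — Bandwidth: Δω = ω₀/Q = 3.903e+04 rad/s; BW = Δω/(2π) = 6212 Hz.

(a) f₀ = 770.2 Hz  (b) Q = 0.124  (c) BW = 6212 Hz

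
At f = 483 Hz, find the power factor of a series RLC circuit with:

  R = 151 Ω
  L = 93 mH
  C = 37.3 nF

Step 1 — Angular frequency: ω = 2π·f = 2π·483 = 3035 rad/s.
Step 2 — Component impedances:
  R: Z = R = 151 Ω
  L: Z = jωL = j·3035·0.093 = 0 + j282.2 Ω
  C: Z = 1/(jωC) = -j/(ω·C) = 0 - j8834 Ω
Step 3 — Series combination: Z_total = R + L + C = 151 - j8552 Ω = 8553∠-89.0° Ω.
Step 4 — Power factor: PF = cos(φ) = Re(Z)/|Z| = 151/8553 = 0.01765.
Step 5 — Type: Im(Z) = -8552 ⇒ leading (phase φ = -89.0°).

PF = 0.01765 (leading, φ = -89.0°)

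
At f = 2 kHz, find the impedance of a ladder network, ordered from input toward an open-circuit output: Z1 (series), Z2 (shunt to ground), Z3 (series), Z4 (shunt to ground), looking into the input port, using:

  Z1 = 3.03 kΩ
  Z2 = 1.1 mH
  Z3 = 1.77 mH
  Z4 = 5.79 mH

Step 1 — Angular frequency: ω = 2π·f = 2π·2000 = 1.257e+04 rad/s.
Step 2 — Component impedances:
  Z1: Z = R = 3030 Ω
  Z2: Z = jωL = j·1.257e+04·0.0011 = 0 + j13.82 Ω
  Z3: Z = jωL = j·1.257e+04·0.00177 = 0 + j22.24 Ω
  Z4: Z = jωL = j·1.257e+04·0.00579 = 0 + j72.76 Ω
Step 3 — Ladder network (open output): work backward from the far end, alternating series and parallel combinations. Z_in = 3030 + j12.07 Ω = 3030∠0.2° Ω.

Z = 3030 + j12.07 Ω = 3030∠0.2° Ω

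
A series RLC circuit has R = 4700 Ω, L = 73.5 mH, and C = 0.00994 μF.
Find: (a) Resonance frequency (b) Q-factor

Step 1 — Resonance condition Im(Z)=0 gives ω₀ = 1/√(LC).
Step 2 — ω₀ = 1/√(0.0735·9.94e-09) = 3.7e+04 rad/s.
Step 3 — f₀ = ω₀/(2π) = 5888 Hz.
Step 4 — Series Q: Q = ω₀L/R = 3.7e+04·0.0735/4700 = 0.5786.

(a) f₀ = 5888 Hz  (b) Q = 0.5786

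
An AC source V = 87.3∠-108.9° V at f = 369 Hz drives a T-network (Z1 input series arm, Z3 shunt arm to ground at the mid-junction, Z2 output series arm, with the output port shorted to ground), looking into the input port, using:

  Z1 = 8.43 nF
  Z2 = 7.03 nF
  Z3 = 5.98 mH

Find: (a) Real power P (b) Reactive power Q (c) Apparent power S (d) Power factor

Step 1 — Angular frequency: ω = 2π·f = 2π·369 = 2318 rad/s.
Step 2 — Component impedances:
  Z1: Z = 1/(jωC) = -j/(ω·C) = 0 - j5.116e+04 Ω
  Z2: Z = 1/(jωC) = -j/(ω·C) = 0 - j6.135e+04 Ω
  Z3: Z = jωL = j·2318·0.00598 = 0 + j13.86 Ω
Step 3 — With the output port shorted to ground, the output series arm Z2 runs from the junction to ground; the shunt arm Z3 also runs from the junction to ground. They appear in parallel: Z3 || Z2 = 0 + j13.87 Ω.
Step 4 — Series with input arm Z1: Z_in = Z1 + (Z3 || Z2) = 0 - j5.115e+04 Ω = 5.115e+04∠-90.0° Ω.
Step 5 — Source phasor: V = 87.3∠-108.9° V = -28.28 - j82.59 V.
Step 6 — Current: I = V / Z = 0.001615 - j0.0005528 A = 0.001707∠-18.9° A.
Step 7 — Complex power: S = V·I* = 0 - j0.149 VA.
Step 8 — Real power: P = Re(S) = 0 W.
Step 9 — Reactive power: Q = Im(S) = -0.149 VAR.
Step 10 — Apparent power: |S| = 0.149 VA.
Step 11 — Power factor: PF = P/|S| = 0 (leading).

(a) P = 0 W  (b) Q = -0.149 VAR  (c) S = 0.149 VA  (d) PF = 0 (leading)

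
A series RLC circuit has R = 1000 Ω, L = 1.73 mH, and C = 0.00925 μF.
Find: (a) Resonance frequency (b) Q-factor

Step 1 — Resonance condition Im(Z)=0 gives ω₀ = 1/√(LC).
Step 2 — ω₀ = 1/√(0.00173·9.25e-09) = 2.5e+05 rad/s.
Step 3 — f₀ = ω₀/(2π) = 3.979e+04 Hz.
Step 4 — Series Q: Q = ω₀L/R = 2.5e+05·0.00173/1000 = 0.4325.

(a) f₀ = 3.979e+04 Hz  (b) Q = 0.4325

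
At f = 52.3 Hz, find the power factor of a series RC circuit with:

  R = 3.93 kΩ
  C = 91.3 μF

Step 1 — Angular frequency: ω = 2π·f = 2π·52.3 = 328.6 rad/s.
Step 2 — Component impedances:
  R: Z = R = 3930 Ω
  C: Z = 1/(jωC) = -j/(ω·C) = 0 - j33.33 Ω
Step 3 — Series combination: Z_total = R + C = 3930 - j33.33 Ω = 3930∠-0.5° Ω.
Step 4 — Power factor: PF = cos(φ) = Re(Z)/|Z| = 3930/3930 = 1.
Step 5 — Type: Im(Z) = -33.33 ⇒ leading (phase φ = -0.5°).

PF = 1 (leading, φ = -0.5°)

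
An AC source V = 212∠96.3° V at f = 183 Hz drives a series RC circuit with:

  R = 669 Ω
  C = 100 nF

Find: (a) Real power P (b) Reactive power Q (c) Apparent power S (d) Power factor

Step 1 — Angular frequency: ω = 2π·f = 2π·183 = 1150 rad/s.
Step 2 — Component impedances:
  R: Z = R = 669 Ω
  C: Z = 1/(jωC) = -j/(ω·C) = 0 - j8697 Ω
Step 3 — Series combination: Z_total = R + C = 669 - j8697 Ω = 8723∠-85.6° Ω.
Step 4 — Source phasor: V = 212∠96.3° V = -23.26 + j210.7 V.
Step 5 — Current: I = V / Z = -0.02429 - j0.0008064 A = 0.0243∠-178.1° A.
Step 6 — Complex power: S = V·I* = 0.3952 - j5.137 VA.
Step 7 — Real power: P = Re(S) = 0.3952 W.
Step 8 — Reactive power: Q = Im(S) = -5.137 VAR.
Step 9 — Apparent power: |S| = 5.153 VA.
Step 10 — Power factor: PF = P/|S| = 0.0767 (leading).

(a) P = 0.3952 W  (b) Q = -5.137 VAR  (c) S = 5.153 VA  (d) PF = 0.0767 (leading)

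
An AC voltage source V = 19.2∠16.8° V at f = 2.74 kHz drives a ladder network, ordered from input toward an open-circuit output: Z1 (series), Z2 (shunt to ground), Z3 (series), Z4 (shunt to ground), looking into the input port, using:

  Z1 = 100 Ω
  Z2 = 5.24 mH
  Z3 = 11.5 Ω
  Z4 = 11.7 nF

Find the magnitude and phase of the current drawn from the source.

Step 1 — Angular frequency: ω = 2π·f = 2π·2740 = 1.722e+04 rad/s.
Step 2 — Component impedances:
  Z1: Z = R = 100 Ω
  Z2: Z = jωL = j·1.722e+04·0.00524 = 0 + j90.21 Ω
  Z3: Z = R = 11.5 Ω
  Z4: Z = 1/(jωC) = -j/(ω·C) = 0 - j4965 Ω
Step 3 — Ladder network (open output): work backward from the far end, alternating series and parallel combinations. Z_in = 100 + j91.88 Ω = 135.8∠42.6° Ω.
Step 4 — Source phasor: V = 19.2∠16.8° V = 18.38 + j5.549 V.
Step 5 — Ohm's law: I = V / Z_total = (18.38 + j5.549) / (100 + j91.88) = 0.1273 - j0.06148 A.
Step 6 — Convert to polar: |I| = 0.1414 A, ∠I = -25.8°.

I = 0.1414∠-25.8° A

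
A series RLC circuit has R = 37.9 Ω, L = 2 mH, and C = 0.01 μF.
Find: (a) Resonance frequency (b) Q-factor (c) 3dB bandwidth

Step 1 — Resonance: ω₀ = 1/√(LC) = 1/√(0.002·1e-08) = 2.236e+05 rad/s.
Step 2 — f₀ = ω₀/(2π) = 3.559e+04 Hz.
Step 3 — Series Q: Q = ω₀L/R = 2.236e+05·0.002/37.9 = 11.8.
Step 4 — Bandwidth: Δω = ω₀/Q = 1.895e+04 rad/s; BW = Δω/(2π) = 3016 Hz.

(a) f₀ = 3.559e+04 Hz  (b) Q = 11.8  (c) BW = 3016 Hz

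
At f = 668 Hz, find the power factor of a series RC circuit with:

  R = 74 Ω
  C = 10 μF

Step 1 — Angular frequency: ω = 2π·f = 2π·668 = 4197 rad/s.
Step 2 — Component impedances:
  R: Z = R = 74 Ω
  C: Z = 1/(jωC) = -j/(ω·C) = 0 - j23.83 Ω
Step 3 — Series combination: Z_total = R + C = 74 - j23.83 Ω = 77.74∠-17.8° Ω.
Step 4 — Power factor: PF = cos(φ) = Re(Z)/|Z| = 74/77.74 = 0.9519.
Step 5 — Type: Im(Z) = -23.83 ⇒ leading (phase φ = -17.8°).

PF = 0.9519 (leading, φ = -17.8°)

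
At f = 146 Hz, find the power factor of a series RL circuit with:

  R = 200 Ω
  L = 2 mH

Step 1 — Angular frequency: ω = 2π·f = 2π·146 = 917.3 rad/s.
Step 2 — Component impedances:
  R: Z = R = 200 Ω
  L: Z = jωL = j·917.3·0.002 = 0 + j1.835 Ω
Step 3 — Series combination: Z_total = R + L = 200 + j1.835 Ω = 200∠0.5° Ω.
Step 4 — Power factor: PF = cos(φ) = Re(Z)/|Z| = 200/200 = 1.
Step 5 — Type: Im(Z) = 1.835 ⇒ lagging (phase φ = 0.5°).

PF = 1 (lagging, φ = 0.5°)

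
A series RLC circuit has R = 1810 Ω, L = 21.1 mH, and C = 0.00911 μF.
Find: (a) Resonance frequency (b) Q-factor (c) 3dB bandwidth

Step 1 — Resonance condition Im(Z)=0 gives ω₀ = 1/√(LC).
Step 2 — ω₀ = 1/√(0.0211·9.11e-09) = 7.213e+04 rad/s.
Step 3 — f₀ = ω₀/(2π) = 1.148e+04 Hz.
Step 4 — Series Q: Q = ω₀L/R = 7.213e+04·0.0211/1810 = 0.8408.
Step 5 — 3dB bandwidth: Δω = ω₀/Q = 8.578e+04 rad/s; BW = Δω/(2π) = 1.365e+04 Hz.

(a) f₀ = 1.148e+04 Hz  (b) Q = 0.8408  (c) BW = 1.365e+04 Hz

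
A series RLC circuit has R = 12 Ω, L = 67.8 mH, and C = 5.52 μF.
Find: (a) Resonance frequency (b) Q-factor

Step 1 — Resonance condition Im(Z)=0 gives ω₀ = 1/√(LC).
Step 2 — ω₀ = 1/√(0.0678·5.52e-06) = 1635 rad/s.
Step 3 — f₀ = ω₀/(2π) = 260.2 Hz.
Step 4 — Series Q: Q = ω₀L/R = 1635·0.0678/12 = 9.236.

(a) f₀ = 260.2 Hz  (b) Q = 9.236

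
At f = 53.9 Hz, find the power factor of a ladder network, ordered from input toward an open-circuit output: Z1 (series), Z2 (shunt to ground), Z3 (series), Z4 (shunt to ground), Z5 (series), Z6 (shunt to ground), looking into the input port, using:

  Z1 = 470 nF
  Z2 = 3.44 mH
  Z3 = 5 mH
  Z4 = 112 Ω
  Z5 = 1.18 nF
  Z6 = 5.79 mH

Step 1 — Angular frequency: ω = 2π·f = 2π·53.9 = 338.7 rad/s.
Step 2 — Component impedances:
  Z1: Z = 1/(jωC) = -j/(ω·C) = 0 - j6283 Ω
  Z2: Z = jωL = j·338.7·0.00344 = 0 + j1.165 Ω
  Z3: Z = jωL = j·338.7·0.005 = 0 + j1.693 Ω
  Z4: Z = R = 112 Ω
  Z5: Z = 1/(jωC) = -j/(ω·C) = 0 - j2.502e+06 Ω
  Z6: Z = jωL = j·338.7·0.00579 = 0 + j1.961 Ω
Step 3 — Ladder network (open output): work backward from the far end, alternating series and parallel combinations. Z_in = 0.01211 - j6281 Ω = 6281∠-90.0° Ω.
Step 4 — Power factor: PF = cos(φ) = Re(Z)/|Z| = 0.01211/6281 = 1.928e-06.
Step 5 — Type: Im(Z) = -6281 ⇒ leading (phase φ = -90.0°).

PF = 1.928e-06 (leading, φ = -90.0°)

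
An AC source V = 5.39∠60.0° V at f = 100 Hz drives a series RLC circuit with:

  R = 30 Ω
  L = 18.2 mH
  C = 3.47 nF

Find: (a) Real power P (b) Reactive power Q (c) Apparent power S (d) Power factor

Step 1 — Angular frequency: ω = 2π·f = 2π·100 = 628.3 rad/s.
Step 2 — Component impedances:
  R: Z = R = 30 Ω
  L: Z = jωL = j·628.3·0.0182 = 0 + j11.44 Ω
  C: Z = 1/(jωC) = -j/(ω·C) = 0 - j4.587e+05 Ω
Step 3 — Series combination: Z_total = R + L + C = 30 - j4.586e+05 Ω = 4.586e+05∠-90.0° Ω.
Step 4 — Source phasor: V = 5.39∠60.0° V = 2.695 + j4.668 V.
Step 5 — Current: I = V / Z = -1.018e-05 + j5.877e-06 A = 1.175e-05∠150.0° A.
Step 6 — Complex power: S = V·I* = 4.143e-09 - j6.334e-05 VA.
Step 7 — Real power: P = Re(S) = 4.143e-09 W.
Step 8 — Reactive power: Q = Im(S) = -6.334e-05 VAR.
Step 9 — Apparent power: |S| = 6.334e-05 VA.
Step 10 — Power factor: PF = P/|S| = 6.541e-05 (leading).

(a) P = 4.143e-09 W  (b) Q = -6.334e-05 VAR  (c) S = 6.334e-05 VA  (d) PF = 6.541e-05 (leading)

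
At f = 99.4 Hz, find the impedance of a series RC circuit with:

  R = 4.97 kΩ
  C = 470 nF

Step 1 — Angular frequency: ω = 2π·f = 2π·99.4 = 624.5 rad/s.
Step 2 — Component impedances:
  R: Z = R = 4970 Ω
  C: Z = 1/(jωC) = -j/(ω·C) = 0 - j3407 Ω
Step 3 — Series combination: Z_total = R + C = 4970 - j3407 Ω = 6025∠-34.4° Ω.

Z = 4970 - j3407 Ω = 6025∠-34.4° Ω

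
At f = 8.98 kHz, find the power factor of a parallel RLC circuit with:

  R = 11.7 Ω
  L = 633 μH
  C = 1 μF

Step 1 — Angular frequency: ω = 2π·f = 2π·8980 = 5.642e+04 rad/s.
Step 2 — Component impedances:
  R: Z = R = 11.7 Ω
  L: Z = jωL = j·5.642e+04·0.000633 = 0 + j35.72 Ω
  C: Z = 1/(jωC) = -j/(ω·C) = 0 - j17.72 Ω
Step 3 — Parallel combination: 1/Z_total = 1/R + 1/L + 1/C; Z_total = 10.53 - j3.504 Ω = 11.1∠-18.4° Ω.
Step 4 — Power factor: PF = cos(φ) = Re(Z)/|Z| = 10.535/11.102 = 0.9489.
Step 5 — Type: Im(Z) = -3.504 ⇒ leading (phase φ = -18.4°).

PF = 0.9489 (leading, φ = -18.4°)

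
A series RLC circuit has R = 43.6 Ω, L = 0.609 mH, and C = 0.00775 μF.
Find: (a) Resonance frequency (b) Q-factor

Step 1 — Resonance condition Im(Z)=0 gives ω₀ = 1/√(LC).
Step 2 — ω₀ = 1/√(0.000609·7.75e-09) = 4.603e+05 rad/s.
Step 3 — f₀ = ω₀/(2π) = 7.326e+04 Hz.
Step 4 — Series Q: Q = ω₀L/R = 4.603e+05·0.000609/43.6 = 6.429.

(a) f₀ = 7.326e+04 Hz  (b) Q = 6.429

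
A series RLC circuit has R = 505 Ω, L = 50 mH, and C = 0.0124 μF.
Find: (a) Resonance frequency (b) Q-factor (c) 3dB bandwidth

Step 1 — Resonance: ω₀ = 1/√(LC) = 1/√(0.05·1.24e-08) = 4.016e+04 rad/s.
Step 2 — f₀ = ω₀/(2π) = 6392 Hz.
Step 3 — Series Q: Q = ω₀L/R = 4.016e+04·0.05/505 = 3.976.
Step 4 — Bandwidth: Δω = ω₀/Q = 1.01e+04 rad/s; BW = Δω/(2π) = 1607 Hz.

(a) f₀ = 6392 Hz  (b) Q = 3.976  (c) BW = 1607 Hz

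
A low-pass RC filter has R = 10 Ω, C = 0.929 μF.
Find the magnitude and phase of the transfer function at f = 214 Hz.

Step 1 — Angular frequency: ω = 2π·214 = 1345 rad/s.
Step 2 — Transfer function: H(jω) = 1/(1 + jωRC).
Step 3 — Denominator: 1 + jωRC = 1 + j·1345·10·9.29e-07 = 1 + j0.01249.
Step 4 — H = 0.9998 - j0.01249.
Step 5 — Magnitude: |H| = 0.9999 (-0.0 dB); phase: φ = -0.7°.

|H| = 0.9999 (-0.0 dB), φ = -0.7°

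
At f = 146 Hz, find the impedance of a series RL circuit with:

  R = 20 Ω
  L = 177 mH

Step 1 — Angular frequency: ω = 2π·f = 2π·146 = 917.3 rad/s.
Step 2 — Component impedances:
  R: Z = R = 20 Ω
  L: Z = jωL = j·917.3·0.177 = 0 + j162.4 Ω
Step 3 — Series combination: Z_total = R + L = 20 + j162.4 Ω = 163.6∠83.0° Ω.

Z = 20 + j162.4 Ω = 163.6∠83.0° Ω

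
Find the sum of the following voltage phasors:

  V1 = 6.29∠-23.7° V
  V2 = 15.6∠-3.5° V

Step 1 — Convert each phasor to rectangular form:
  V1 = 6.29·(cos(-23.7°) + j·sin(-23.7°)) = 5.76 - j2.528 V
  V2 = 15.6·(cos(-3.5°) + j·sin(-3.5°)) = 15.57 - j0.9524 V
Step 2 — Sum components: V_total = 21.33 - j3.481 V.
Step 3 — Convert to polar: |V_total| = 21.61 V, ∠V_total = -9.3°.

V_total = 21.61∠-9.3° V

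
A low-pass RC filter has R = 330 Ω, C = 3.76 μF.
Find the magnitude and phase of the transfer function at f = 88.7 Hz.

Step 1 — Angular frequency: ω = 2π·88.7 = 557.3 rad/s.
Step 2 — Transfer function: H(jω) = 1/(1 + jωRC).
Step 3 — Denominator: 1 + jωRC = 1 + j·557.3·330·3.76e-06 = 1 + j0.6915.
Step 4 — H = 0.6765 - j0.4678.
Step 5 — Magnitude: |H| = 0.8225 (-1.7 dB); phase: φ = -34.7°.

|H| = 0.8225 (-1.7 dB), φ = -34.7°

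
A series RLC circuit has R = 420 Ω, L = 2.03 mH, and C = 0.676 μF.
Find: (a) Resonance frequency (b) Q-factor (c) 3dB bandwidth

Step 1 — Resonance: ω₀ = 1/√(LC) = 1/√(0.00203·6.76e-07) = 2.699e+04 rad/s.
Step 2 — f₀ = ω₀/(2π) = 4296 Hz.
Step 3 — Series Q: Q = ω₀L/R = 2.699e+04·0.00203/420 = 0.1305.
Step 4 — Bandwidth: Δω = ω₀/Q = 2.069e+05 rad/s; BW = Δω/(2π) = 3.293e+04 Hz.

(a) f₀ = 4296 Hz  (b) Q = 0.1305  (c) BW = 3.293e+04 Hz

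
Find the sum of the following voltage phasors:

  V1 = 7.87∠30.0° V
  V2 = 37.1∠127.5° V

Step 1 — Convert each phasor to rectangular form:
  V1 = 7.87·(cos(30.0°) + j·sin(30.0°)) = 6.816 + j3.935 V
  V2 = 37.1·(cos(127.5°) + j·sin(127.5°)) = -22.59 + j29.43 V
Step 2 — Sum components: V_total = -15.77 + j33.37 V.
Step 3 — Convert to polar: |V_total| = 36.91 V, ∠V_total = 115.3°.

V_total = 36.91∠115.3° V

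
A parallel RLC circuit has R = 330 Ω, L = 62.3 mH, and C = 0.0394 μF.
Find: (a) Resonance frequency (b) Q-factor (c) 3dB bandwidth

Step 1 — Resonance: ω₀ = 1/√(LC) = 1/√(0.0623·3.94e-08) = 2.018e+04 rad/s.
Step 2 — f₀ = ω₀/(2π) = 3212 Hz.
Step 3 — Parallel Q: Q = R/(ω₀L) = 330/(2.018e+04·0.0623) = 0.2624.
Step 4 — Bandwidth: Δω = ω₀/Q = 7.691e+04 rad/s; BW = Δω/(2π) = 1.224e+04 Hz.

(a) f₀ = 3212 Hz  (b) Q = 0.2624  (c) BW = 1.224e+04 Hz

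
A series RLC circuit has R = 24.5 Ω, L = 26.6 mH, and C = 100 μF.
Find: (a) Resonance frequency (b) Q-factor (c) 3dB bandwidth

Step 1 — Resonance: ω₀ = 1/√(LC) = 1/√(0.0266·0.0001) = 613.1 rad/s.
Step 2 — f₀ = ω₀/(2π) = 97.58 Hz.
Step 3 — Series Q: Q = ω₀L/R = 613.1·0.0266/24.5 = 0.6657.
Step 4 — Bandwidth: Δω = ω₀/Q = 921.1 rad/s; BW = Δω/(2π) = 146.6 Hz.

(a) f₀ = 97.58 Hz  (b) Q = 0.6657  (c) BW = 146.6 Hz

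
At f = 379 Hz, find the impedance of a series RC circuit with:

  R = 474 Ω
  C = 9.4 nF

Step 1 — Angular frequency: ω = 2π·f = 2π·379 = 2381 rad/s.
Step 2 — Component impedances:
  R: Z = R = 474 Ω
  C: Z = 1/(jωC) = -j/(ω·C) = 0 - j4.467e+04 Ω
Step 3 — Series combination: Z_total = R + C = 474 - j4.467e+04 Ω = 4.468e+04∠-89.4° Ω.

Z = 474 - j4.467e+04 Ω = 4.468e+04∠-89.4° Ω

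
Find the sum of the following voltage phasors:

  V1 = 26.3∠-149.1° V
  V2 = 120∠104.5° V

Step 1 — Convert each phasor to rectangular form:
  V1 = 26.3·(cos(-149.1°) + j·sin(-149.1°)) = -22.57 - j13.51 V
  V2 = 120·(cos(104.5°) + j·sin(104.5°)) = -30.05 + j116.2 V
Step 2 — Sum components: V_total = -52.61 + j102.7 V.
Step 3 — Convert to polar: |V_total| = 115.4 V, ∠V_total = 117.1°.

V_total = 115.4∠117.1° V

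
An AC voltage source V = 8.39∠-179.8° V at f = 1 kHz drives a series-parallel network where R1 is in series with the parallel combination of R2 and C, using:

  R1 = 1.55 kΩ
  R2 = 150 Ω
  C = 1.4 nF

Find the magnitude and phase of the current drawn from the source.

Step 1 — Angular frequency: ω = 2π·f = 2π·1000 = 6283 rad/s.
Step 2 — Component impedances:
  R1: Z = R = 1550 Ω
  R2: Z = R = 150 Ω
  C: Z = 1/(jωC) = -j/(ω·C) = 0 - j1.137e+05 Ω
Step 3 — Parallel branch: R2 || C = 1/(1/R2 + 1/C) = 150 - j0.1979 Ω.
Step 4 — Series with R1: Z_total = R1 + (R2 || C) = 1700 - j0.1979 Ω = 1700∠-0.0° Ω.
Step 5 — Source phasor: V = 8.39∠-179.8° V = -8.39 - j0.02929 V.
Step 6 — Ohm's law: I = V / Z_total = (-8.39 - j0.02929) / (1700 - j0.1979) = -0.004935 - j1.78e-05 A.
Step 7 — Convert to polar: |I| = 0.004935 A, ∠I = -179.8°.

I = 0.004935∠-179.8° A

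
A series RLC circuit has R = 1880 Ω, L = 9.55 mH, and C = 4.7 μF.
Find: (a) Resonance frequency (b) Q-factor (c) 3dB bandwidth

Step 1 — Resonance: ω₀ = 1/√(LC) = 1/√(0.00955·4.7e-06) = 4720 rad/s.
Step 2 — f₀ = ω₀/(2π) = 751.2 Hz.
Step 3 — Series Q: Q = ω₀L/R = 4720·0.00955/1880 = 0.02398.
Step 4 — Bandwidth: Δω = ω₀/Q = 1.969e+05 rad/s; BW = Δω/(2π) = 3.133e+04 Hz.

(a) f₀ = 751.2 Hz  (b) Q = 0.02398  (c) BW = 3.133e+04 Hz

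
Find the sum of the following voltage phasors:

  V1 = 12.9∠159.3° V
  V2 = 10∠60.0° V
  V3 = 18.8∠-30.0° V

Step 1 — Convert each phasor to rectangular form:
  V1 = 12.9·(cos(159.3°) + j·sin(159.3°)) = -12.07 + j4.56 V
  V2 = 10·(cos(60.0°) + j·sin(60.0°)) = 5 + j8.66 V
  V3 = 18.8·(cos(-30.0°) + j·sin(-30.0°)) = 16.28 - j9.4 V
Step 2 — Sum components: V_total = 9.214 + j3.82 V.
Step 3 — Convert to polar: |V_total| = 9.975 V, ∠V_total = 22.5°.

V_total = 9.975∠22.5° V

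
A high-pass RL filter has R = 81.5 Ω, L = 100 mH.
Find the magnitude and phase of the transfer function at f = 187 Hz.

Step 1 — Angular frequency: ω = 2π·187 = 1175 rad/s.
Step 2 — Transfer function: H(jω) = jωL/(R + jωL).
Step 3 — Numerator jωL = j·117.5; denominator R + jωL = 81.5 + j117.5.
Step 4 — H = 0.6752 + j0.4683.
Step 5 — Magnitude: |H| = 0.8217 (-1.7 dB); phase: φ = 34.7°.

|H| = 0.8217 (-1.7 dB), φ = 34.7°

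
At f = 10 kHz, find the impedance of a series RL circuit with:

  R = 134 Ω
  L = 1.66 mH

Step 1 — Angular frequency: ω = 2π·f = 2π·1e+04 = 6.283e+04 rad/s.
Step 2 — Component impedances:
  R: Z = R = 134 Ω
  L: Z = jωL = j·6.283e+04·0.00166 = 0 + j104.3 Ω
Step 3 — Series combination: Z_total = R + L = 134 + j104.3 Ω = 169.8∠37.9° Ω.

Z = 134 + j104.3 Ω = 169.8∠37.9° Ω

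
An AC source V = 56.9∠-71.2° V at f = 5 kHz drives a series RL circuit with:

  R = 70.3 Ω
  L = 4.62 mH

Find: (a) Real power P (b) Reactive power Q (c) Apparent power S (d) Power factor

Step 1 — Angular frequency: ω = 2π·f = 2π·5000 = 3.142e+04 rad/s.
Step 2 — Component impedances:
  R: Z = R = 70.3 Ω
  L: Z = jωL = j·3.142e+04·0.00462 = 0 + j145.1 Ω
Step 3 — Series combination: Z_total = R + L = 70.3 + j145.1 Ω = 161.3∠64.2° Ω.
Step 4 — Source phasor: V = 56.9∠-71.2° V = 18.34 - j53.86 V.
Step 5 — Current: I = V / Z = -0.251 - j0.2479 A = 0.3528∠-135.4° A.
Step 6 — Complex power: S = V·I* = 8.751 + j18.07 VA.
Step 7 — Real power: P = Re(S) = 8.751 W.
Step 8 — Reactive power: Q = Im(S) = 18.07 VAR.
Step 9 — Apparent power: |S| = 20.08 VA.
Step 10 — Power factor: PF = P/|S| = 0.4359 (lagging).

(a) P = 8.751 W  (b) Q = 18.07 VAR  (c) S = 20.08 VA  (d) PF = 0.4359 (lagging)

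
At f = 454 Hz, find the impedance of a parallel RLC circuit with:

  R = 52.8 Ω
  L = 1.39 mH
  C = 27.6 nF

Step 1 — Angular frequency: ω = 2π·f = 2π·454 = 2853 rad/s.
Step 2 — Component impedances:
  R: Z = R = 52.8 Ω
  L: Z = jωL = j·2853·0.00139 = 0 + j3.965 Ω
  C: Z = 1/(jωC) = -j/(ω·C) = 0 - j1.27e+04 Ω
Step 3 — Parallel combination: 1/Z_total = 1/R + 1/L + 1/C; Z_total = 0.2963 + j3.944 Ω = 3.955∠85.7° Ω.

Z = 0.2963 + j3.944 Ω = 3.955∠85.7° Ω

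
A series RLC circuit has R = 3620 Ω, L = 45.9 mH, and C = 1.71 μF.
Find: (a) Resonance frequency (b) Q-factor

Step 1 — Resonance condition Im(Z)=0 gives ω₀ = 1/√(LC).
Step 2 — ω₀ = 1/√(0.0459·1.71e-06) = 3569 rad/s.
Step 3 — f₀ = ω₀/(2π) = 568.1 Hz.
Step 4 — Series Q: Q = ω₀L/R = 3569·0.0459/3620 = 0.04526.

(a) f₀ = 568.1 Hz  (b) Q = 0.04526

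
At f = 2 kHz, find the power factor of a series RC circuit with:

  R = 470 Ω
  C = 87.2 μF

Step 1 — Angular frequency: ω = 2π·f = 2π·2000 = 1.257e+04 rad/s.
Step 2 — Component impedances:
  R: Z = R = 470 Ω
  C: Z = 1/(jωC) = -j/(ω·C) = 0 - j0.9126 Ω
Step 3 — Series combination: Z_total = R + C = 470 - j0.9126 Ω = 470∠-0.1° Ω.
Step 4 — Power factor: PF = cos(φ) = Re(Z)/|Z| = 470/470 = 1.
Step 5 — Type: Im(Z) = -0.9126 ⇒ leading (phase φ = -0.1°).

PF = 1 (leading, φ = -0.1°)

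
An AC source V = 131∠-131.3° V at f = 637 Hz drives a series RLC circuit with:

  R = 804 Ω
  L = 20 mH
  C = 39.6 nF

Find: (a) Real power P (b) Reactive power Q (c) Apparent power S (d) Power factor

Step 1 — Angular frequency: ω = 2π·f = 2π·637 = 4002 rad/s.
Step 2 — Component impedances:
  R: Z = R = 804 Ω
  L: Z = jωL = j·4002·0.02 = 0 + j80.05 Ω
  C: Z = 1/(jωC) = -j/(ω·C) = 0 - j6309 Ω
Step 3 — Series combination: Z_total = R + L + C = 804 - j6229 Ω = 6281∠-82.6° Ω.
Step 4 — Source phasor: V = 131∠-131.3° V = -86.46 - j98.42 V.
Step 5 — Current: I = V / Z = 0.01378 - j0.01566 A = 0.02086∠-48.7° A.
Step 6 — Complex power: S = V·I* = 0.3497 - j2.71 VA.
Step 7 — Real power: P = Re(S) = 0.3497 W.
Step 8 — Reactive power: Q = Im(S) = -2.71 VAR.
Step 9 — Apparent power: |S| = 2.732 VA.
Step 10 — Power factor: PF = P/|S| = 0.128 (leading).

(a) P = 0.3497 W  (b) Q = -2.71 VAR  (c) S = 2.732 VA  (d) PF = 0.128 (leading)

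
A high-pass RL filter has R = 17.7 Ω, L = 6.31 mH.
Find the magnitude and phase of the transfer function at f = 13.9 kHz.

Step 1 — Angular frequency: ω = 2π·1.39e+04 = 8.734e+04 rad/s.
Step 2 — Transfer function: H(jω) = jωL/(R + jωL).
Step 3 — Numerator jωL = j·551.1; denominator R + jωL = 17.7 + j551.1.
Step 4 — H = 0.999 + j0.03208.
Step 5 — Magnitude: |H| = 0.9995 (-0.0 dB); phase: φ = 1.8°.

|H| = 0.9995 (-0.0 dB), φ = 1.8°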